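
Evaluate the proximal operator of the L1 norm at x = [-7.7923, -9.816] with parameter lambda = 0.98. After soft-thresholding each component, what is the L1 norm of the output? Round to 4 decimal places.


Soft-thresholding with lambda = 0.98:
prox(-7.7923) = sign(-7.7923)*max(|-7.7923| - 0.98, 0) = -6.8123
prox(-9.816) = sign(-9.816)*max(|-9.816| - 0.98, 0) = -8.836
prox(x) = [-6.8123, -8.836]
||prox(x)||_1 = 6.8123 + 8.836 = 15.6483


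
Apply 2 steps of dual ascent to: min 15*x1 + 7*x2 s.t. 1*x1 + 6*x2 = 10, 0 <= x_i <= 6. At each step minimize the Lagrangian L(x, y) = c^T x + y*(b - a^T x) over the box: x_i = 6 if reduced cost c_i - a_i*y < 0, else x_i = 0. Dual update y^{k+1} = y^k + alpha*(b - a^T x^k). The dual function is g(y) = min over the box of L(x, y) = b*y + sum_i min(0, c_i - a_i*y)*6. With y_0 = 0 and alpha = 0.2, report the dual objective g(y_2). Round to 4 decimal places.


Dual ascent for LP: min 15*x1 + 7*x2, 1*x1 + 6*x2 = 10, 0 <= x_i <= 6
Step 1: y^k = 0.0, reduced costs: (15.0, 7.0)
  x^k = (0.0, 0.0), subgradient = b - a^T x = 10.0
  y^{k+1} = 0.0 + 0.2*10.0 = 2.0
Step 2: y^k = 2.0, reduced costs: (13.0, -5.0)
  x^k = (0.0, 6.0), subgradient = b - a^T x = -26.0
  y^{k+1} = 2.0 + 0.2*-26.0 = -3.2
Dual objective at y_2 = -3.2: reduced costs (18.2, 26.2), box minimizer x = (0.0, 0.0)
g(y_2) = b*y + (c1 - a1*y)*x1 + (c2 - a2*y)*x2 = 10*(-3.2) + 18.2*0.0 + 26.2*0.0 = -32.0 + 0.0 + 0.0 = -32.0


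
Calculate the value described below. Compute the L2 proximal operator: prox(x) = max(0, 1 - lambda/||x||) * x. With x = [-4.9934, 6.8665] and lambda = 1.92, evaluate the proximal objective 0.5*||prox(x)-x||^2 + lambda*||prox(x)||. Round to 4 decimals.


Step 1: Compute ||x||.
||x|| = 8.4902
Step 2: Compute scaling factor.
scale = max(0, 1 - 1.92/8.4902) = 0.7739
Step 3: prox(x) = [-3.8642, 5.3137]
||prox(x)|| = 6.5702
Step 4: Proximal objective.
0.5*||prox-x||^2 = 1.8432
lambda*||prox|| = 12.6148
Total = 14.4579


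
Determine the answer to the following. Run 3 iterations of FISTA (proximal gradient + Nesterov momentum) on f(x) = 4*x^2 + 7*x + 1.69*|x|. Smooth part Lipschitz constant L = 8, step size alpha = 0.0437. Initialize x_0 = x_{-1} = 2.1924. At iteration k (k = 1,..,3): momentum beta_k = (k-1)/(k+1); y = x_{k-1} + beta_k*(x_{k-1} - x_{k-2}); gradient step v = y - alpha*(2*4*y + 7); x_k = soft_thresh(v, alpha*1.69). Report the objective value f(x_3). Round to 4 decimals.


FISTA on f(x) = 4*x^2 + 7*x + 1.69*|x|
L = 8, alpha = 0.0437
Iteration 1: beta = 0.0, y = 2.1924 + 0.0*(2.1924 - 2.1924) = 2.1924
  grad(y) = 24.5392, v = y - alpha*grad = 1.12
  prox(v) = soft_thresh(1.12, 0.0739) = 1.0462
Iteration 2: beta = 0.3333, y = 1.0462 + 0.3333*(1.0462 - 2.1924) = 0.6641
  grad(y) = 12.3129, v = y - alpha*grad = 0.126
  prox(v) = soft_thresh(0.126, 0.0739) = 0.0522
Iteration 3: beta = 0.5, y = 0.0522 + 0.5*(0.0522 - 1.0462) = -0.4448
  grad(y) = 3.4415, v = y - alpha*grad = -0.5952
  prox(v) = soft_thresh(-0.5952, 0.0739) = -0.5214
f(x_3) = 4*(-0.5214)^2 + 7*(-0.5214) + 1.69*|-0.5214| = -1.6811


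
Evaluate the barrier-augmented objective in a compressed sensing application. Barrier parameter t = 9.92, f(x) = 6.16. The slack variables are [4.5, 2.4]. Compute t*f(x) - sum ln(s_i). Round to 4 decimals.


Step 1: Compute log-barrier.
ln values: [1.5041, 0.8755]
phi = -(1.5041 + 0.8755) = -2.3795
Step 2: Compute augmented objective.
t*f(x) = 9.92*6.16 = 61.1072
Total = 61.1072 - 2.3795 = 58.7277


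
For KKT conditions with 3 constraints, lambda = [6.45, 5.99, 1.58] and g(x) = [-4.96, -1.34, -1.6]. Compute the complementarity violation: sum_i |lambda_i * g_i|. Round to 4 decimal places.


KKT complementary slackness check:
lambda_1 * g_1 = 6.45 * -4.96 = -31.992
lambda_2 * g_2 = 5.99 * -1.34 = -8.0266
lambda_3 * g_3 = 1.58 * -1.6 = -2.528
Total violation = 31.992 + 8.0266 + 2.528 = 42.5466


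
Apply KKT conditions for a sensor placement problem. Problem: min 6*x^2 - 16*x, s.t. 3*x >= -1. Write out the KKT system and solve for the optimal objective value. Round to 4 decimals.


Step 1: Try lambda = 0 (constraint inactive).
Stationarity: 2*6*x - 16 = 0
x* = 16/(2*6) = 4/3 = 1.3333 (rounded; the exact value 4/3 is used below)
Check constraint: 3*1.3333 = 3.9999 >= -1 -- satisfied.
Step 2: Compute optimal value.
f(x*) = 6*(4/3)^2 - 16*(4/3) = -10.6667


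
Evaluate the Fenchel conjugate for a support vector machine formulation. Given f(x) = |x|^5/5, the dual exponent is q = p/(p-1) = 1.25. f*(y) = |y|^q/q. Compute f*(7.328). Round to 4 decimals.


The conjugate exponent q satisfies 1/p + 1/q = 1.
p = 5, so q = 5/(5 - 1) = 1.25
|y|^q = 7.328^1.25 = 12.0568
f*(7.328) = 12.0568 / 1.25 = 9.6454


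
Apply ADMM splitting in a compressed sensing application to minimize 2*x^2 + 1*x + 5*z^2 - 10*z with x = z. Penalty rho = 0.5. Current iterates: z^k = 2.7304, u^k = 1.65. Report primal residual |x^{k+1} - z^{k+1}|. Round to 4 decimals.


ADMM iteration with rho = 0.5, z^k = 2.7304, u^k = 1.65
Step 1: x-update.
Minimize 2*x^2 + 1*x + (0.5/2)*(x - 2.7304 + 1.65)^2
FOC: (2*2 + 0.5)*x = -1 + 0.5*(2.7304 - 1.65)
x^{k+1} = -0.1022
Step 2: z-update.
Minimize 5*z^2 - 10*z + (0.5/2)*(-0.1022 - z + 1.65)^2
FOC: (2*5 + 0.5)*z = 10 + 0.5*(-0.1022 + 1.65)
z^{k+1} = 1.0261
Step 3: u-update.
u^{k+1} = 1.65 - 0.1022 - 1.0261 = 0.5217
Step 4: Primal residual = |-0.1022 - 1.0261| = 1.1283


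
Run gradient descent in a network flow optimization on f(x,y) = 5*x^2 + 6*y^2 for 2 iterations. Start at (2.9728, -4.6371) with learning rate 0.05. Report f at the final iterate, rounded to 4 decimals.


Gradient descent on f(x,y) = 5*x^2 + 6*y^2.
Starting point: (2.9728, -4.6371), alpha = 0.05
Step 1: grad_x = 2*5*2.9728 = 29.728, grad_y = 2*6*-4.6371 = -55.6452
  x_1 = 2.9728 - 0.05*29.728 = 1.4864
  y_1 = -4.6371 - 0.05*-55.6452 = -1.8548
Step 2: grad_x = 2*5*1.4864 = 14.864, grad_y = 2*6*-1.8548 = -22.2581
  x_2 = 1.4864 - 0.05*14.864 = 0.7432
  y_2 = -1.8548 - 0.05*-22.2581 = -0.7419
f(0.7432, -0.7419) = 5*0.7432^2 + 6*(-0.7419)^2 = 6.0645


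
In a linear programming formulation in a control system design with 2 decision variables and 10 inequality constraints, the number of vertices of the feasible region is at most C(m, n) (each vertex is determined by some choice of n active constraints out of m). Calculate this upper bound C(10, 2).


Each vertex corresponds to some choice of n active constraints out of m, so the number of vertices is at most C(m, n) = m! / (n!(m-n)!).
m = 10, n = 2
Numerator: 10 * 9
Denominator: 2! = 2
C(10, 2) = 45


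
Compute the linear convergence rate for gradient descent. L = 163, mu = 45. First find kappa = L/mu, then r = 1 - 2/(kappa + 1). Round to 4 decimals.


Step 1: Compute the condition number.
kappa = L/mu = 163/45 = 3.6222
Step 2: Compute the convergence rate.
r = 1 - 2/(kappa + 1) = 1 - 2*mu/(L + mu) = (L - mu)/(L + mu) = 118/208 = 0.5673


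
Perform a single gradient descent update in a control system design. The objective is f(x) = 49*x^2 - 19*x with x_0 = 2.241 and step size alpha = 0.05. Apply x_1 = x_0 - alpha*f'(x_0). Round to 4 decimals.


We compute the gradient at x_0 and apply the update.
f'(x) = 98*x - 19
f'(2.241) = 98*2.241 - 19 = 200.618
x_1 = 2.241 - 0.05*200.618 = -7.7899


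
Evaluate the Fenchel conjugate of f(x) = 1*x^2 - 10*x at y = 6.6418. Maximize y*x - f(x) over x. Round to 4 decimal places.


f*(y) = sup_x {y*x - a*x^2 - b*x} = sup_x {(y-b)*x - a*x^2}
FOC: (y - b) - 2a*x = 0 => x* = (y - b)/(2a)
x* = (6.6418 + 10)/(2*1) = 8.3209
f*(6.6418) = (y-b)^2/(4a) = (6.6418 + 10)^2/(4*1)
= 276.9495/4 = 69.2374


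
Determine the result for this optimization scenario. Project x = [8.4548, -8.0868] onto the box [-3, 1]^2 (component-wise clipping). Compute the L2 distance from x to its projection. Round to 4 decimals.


Project each component onto [-3, 1].
clip(8.4548) = 1.0, clip(-8.0868) = -3.0
Projection = [1.0, -3.0]
Squared diffs: [55.574, 25.8755]
Distance = sqrt(81.4495) = 9.0249


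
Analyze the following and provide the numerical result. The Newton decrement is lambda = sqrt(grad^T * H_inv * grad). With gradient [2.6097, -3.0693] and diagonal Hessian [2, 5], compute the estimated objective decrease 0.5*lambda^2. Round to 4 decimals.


Step 1: H is diagonal, so H^(-1) * g = [1.3049, -0.6139].
Step 2: g^T H^(-1) g = sum_i g_i^2 / H_ii
  = (2.6097)^2/2 + (-3.0693)^2/5
  = 3.4053 + 1.8841 = 5.2894
Step 3: Objective decrease = 0.5 * g^T H^(-1) g = 2.6447


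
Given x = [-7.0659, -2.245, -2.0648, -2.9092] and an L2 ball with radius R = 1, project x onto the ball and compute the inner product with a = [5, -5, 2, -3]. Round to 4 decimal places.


Step 1: Compute ||x|| (intermediates to 6 decimals).
||x|| = sqrt((-7.0659)^2 + (-2.245)^2 + (-2.0648)^2 + (-2.9092)^2) = 8.227625
Step 2: Project.
Since ||x|| > R, scale = R/||x|| = 1/8.227625 = 0.121542, proj(x) = scale * x
proj(x) = [-0.858804, -0.272862, -0.25096, -0.35359]
Step 3: Dot product.
a^T * proj(x) = 5*(-0.858804) - 5*(-0.272862) + 2*(-0.25096) - 3*(-0.35359) = -2.3709


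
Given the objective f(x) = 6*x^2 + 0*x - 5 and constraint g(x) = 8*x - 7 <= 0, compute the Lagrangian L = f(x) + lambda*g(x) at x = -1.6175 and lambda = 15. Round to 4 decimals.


Step 1: Evaluate f(x).
f(-1.6175) = 6*(-1.6175)^2 + 0*(-1.6175) - 5 = 10.6978
Step 2: Evaluate g(x).
g(-1.6175) = 8*-1.6175 - 7 = -19.94
Step 3: Compute Lagrangian.
L = 10.6978 + 15*-19.94 = -288.4022


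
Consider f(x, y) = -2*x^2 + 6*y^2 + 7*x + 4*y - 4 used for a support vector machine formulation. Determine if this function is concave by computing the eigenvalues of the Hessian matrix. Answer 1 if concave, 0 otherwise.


The Hessian of f(x,y) = -2*x^2 + 6*y^2 + 7*x + 4*y - 4 is:
H = [[-4, 0], [0, 12]]
Trace = -4 + 12 = 8
Determinant = -4*12 - (0)^2 = -48
Discriminant = (8)^2 - 4*-48 = 256.0
Eigenvalues: lambda_1 = -4.0, lambda_2 = 12.0
The function is not concave.

0


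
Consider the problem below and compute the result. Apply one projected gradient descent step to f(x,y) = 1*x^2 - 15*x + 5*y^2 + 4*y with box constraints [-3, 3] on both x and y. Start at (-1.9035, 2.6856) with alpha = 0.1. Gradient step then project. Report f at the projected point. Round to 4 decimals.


Step 1: Compute gradient at (-1.9035, 2.6856).
grad_x = 2*1*-1.9035 - 15 = -18.807
grad_y = 2*5*2.6856 + 4 = 30.856
Step 2: Gradient step.
x_raw = -1.9035 - 0.1*-18.807 = -0.0228
y_raw = 2.6856 - 0.1*30.856 = -0.4
Step 3: Project onto [-3, 3].
x_proj = clip(-0.0228) = -0.0228
y_proj = clip(-0.4) = -0.4
Step 4: Evaluate f.
f(-0.0228, -0.4) = -0.4575


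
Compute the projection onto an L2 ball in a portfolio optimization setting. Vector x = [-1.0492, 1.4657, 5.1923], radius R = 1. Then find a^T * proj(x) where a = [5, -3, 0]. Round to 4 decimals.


Step 1: Compute ||x|| (intermediates to 6 decimals).
||x|| = sqrt((-1.0492)^2 + 1.4657^2 + 5.1923^2) = 5.496278
Step 2: Project.
Since ||x|| > R, scale = R/||x|| = 1/5.496278 = 0.181941, proj(x) = scale * x
proj(x) = [-0.190892, 0.266671, 0.944692]
Step 3: Dot product.
a^T * proj(x) = 5*(-0.190892) - 3*0.266671 + 0*0.944692 = -1.7545


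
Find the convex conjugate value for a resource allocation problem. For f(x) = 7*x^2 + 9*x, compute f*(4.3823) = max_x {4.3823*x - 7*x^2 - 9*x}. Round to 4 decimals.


f*(y) = sup_x {y*x - a*x^2 - b*x} = sup_x {(y-b)*x - a*x^2}
FOC: (y - b) - 2a*x = 0 => x* = (y - b)/(2a)
x* = (4.3823 - 9)/(2*7) = -0.3298
f*(4.3823) = (y-b)^2/(4a) = (4.3823 - 9)^2/(4*7)
= 21.3232/28 = 0.7615


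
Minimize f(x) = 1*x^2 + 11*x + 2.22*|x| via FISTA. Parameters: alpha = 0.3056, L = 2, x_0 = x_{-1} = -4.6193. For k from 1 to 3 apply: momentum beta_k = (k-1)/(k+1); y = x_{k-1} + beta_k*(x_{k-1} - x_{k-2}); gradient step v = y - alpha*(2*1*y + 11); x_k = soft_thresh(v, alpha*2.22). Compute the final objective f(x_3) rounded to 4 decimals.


FISTA on f(x) = 1*x^2 + 11*x + 2.22*|x|
L = 2, alpha = 0.3056
Iteration 1: beta = 0.0, y = -4.6193 + 0.0*(-4.6193 + 4.6193) = -4.6193
  grad(y) = 1.7614, v = y - alpha*grad = -5.1576
  prox(v) = soft_thresh(-5.1576, 0.6784) = -4.4792
Iteration 2: beta = 0.3333, y = -4.4792 + 0.3333*(-4.4792 + 4.6193) = -4.4324
  grad(y) = 2.1351, v = y - alpha*grad = -5.0849
  prox(v) = soft_thresh(-5.0849, 0.6784) = -4.4065
Iteration 3: beta = 0.5, y = -4.4065 + 0.5*(-4.4065 + 4.4792) = -4.3702
  grad(y) = 2.2597, v = y - alpha*grad = -5.0607
  prox(v) = soft_thresh(-5.0607, 0.6784) = -4.3823
f(x_3) = 1*(-4.3823)^2 + 11*(-4.3823) + 2.22*|-4.3823| = -19.272


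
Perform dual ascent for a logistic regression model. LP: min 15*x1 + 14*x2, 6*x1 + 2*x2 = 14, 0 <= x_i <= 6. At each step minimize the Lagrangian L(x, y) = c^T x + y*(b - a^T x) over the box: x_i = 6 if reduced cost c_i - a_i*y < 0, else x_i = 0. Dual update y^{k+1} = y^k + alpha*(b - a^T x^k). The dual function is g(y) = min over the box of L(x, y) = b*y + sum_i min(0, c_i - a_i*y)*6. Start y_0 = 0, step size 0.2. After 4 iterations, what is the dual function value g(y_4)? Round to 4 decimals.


Dual ascent for LP: min 15*x1 + 14*x2, 6*x1 + 2*x2 = 14, 0 <= x_i <= 6
Step 1: y^k = 0.0, reduced costs: (15.0, 14.0)
  x^k = (0.0, 0.0), subgradient = b - a^T x = 14.0
  y^{k+1} = 0.0 + 0.2*14.0 = 2.8
Step 2: y^k = 2.8, reduced costs: (-1.8, 8.4)
  x^k = (6.0, 0.0), subgradient = b - a^T x = -22.0
  y^{k+1} = 2.8 + 0.2*-22.0 = -1.6
Step 3: y^k = -1.6, reduced costs: (24.6, 17.2)
  x^k = (0.0, 0.0), subgradient = b - a^T x = 14.0
  y^{k+1} = -1.6 + 0.2*14.0 = 1.2
Step 4: y^k = 1.2, reduced costs: (7.8, 11.6)
  x^k = (0.0, 0.0), subgradient = b - a^T x = 14.0
  y^{k+1} = 1.2 + 0.2*14.0 = 4.0
Dual objective at y_4 = 4.0: reduced costs (-9.0, 6.0), box minimizer x = (6.0, 0.0)
g(y_4) = b*y + (c1 - a1*y)*x1 + (c2 - a2*y)*x2 = 14*4.0 + (-9.0)*6.0 + 6.0*0.0 = 56.0 - 54.0 + 0.0 = 2.0


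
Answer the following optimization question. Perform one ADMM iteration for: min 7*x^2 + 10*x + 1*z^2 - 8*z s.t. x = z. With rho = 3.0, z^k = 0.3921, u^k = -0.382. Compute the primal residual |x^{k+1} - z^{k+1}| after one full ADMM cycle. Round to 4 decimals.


ADMM iteration with rho = 3.0, z^k = 0.3921, u^k = -0.382
Step 1: x-update.
Minimize 7*x^2 + 10*x + (3.0/2)*(x - 0.3921 - 0.382)^2
FOC: (2*7 + 3.0)*x = -10 + 3.0*(0.3921 + 0.382)
x^{k+1} = -0.4516
Step 2: z-update.
Minimize 1*z^2 - 8*z + (3.0/2)*(-0.4516 - z - 0.382)^2
FOC: (2*1 + 3.0)*z = 8 + 3.0*(-0.4516 - 0.382)
z^{k+1} = 1.0998
Step 3: u-update.
u^{k+1} = -0.382 - 0.4516 - 1.0998 = -1.9335
Step 4: Primal residual = |-0.4516 - 1.0998| = 1.5515


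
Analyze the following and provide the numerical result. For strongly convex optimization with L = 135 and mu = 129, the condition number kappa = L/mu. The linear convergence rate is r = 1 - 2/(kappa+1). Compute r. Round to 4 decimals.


Step 1: Compute the condition number.
kappa = L/mu = 135/129 = 1.0465
Step 2: Compute the convergence rate.
r = 1 - 2/(kappa + 1) = 1 - 2*mu/(L + mu) = (L - mu)/(L + mu) = 6/264 = 0.0227


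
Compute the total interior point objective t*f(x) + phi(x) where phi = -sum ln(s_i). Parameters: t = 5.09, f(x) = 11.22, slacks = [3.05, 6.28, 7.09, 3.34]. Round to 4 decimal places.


Step 1: Compute log-barrier.
ln values: [1.1151, 1.8374, 1.9587, 1.206]
phi = -(1.1151 + 1.8374 + 1.9587 + 1.206) = -6.1172
Step 2: Compute augmented objective.
t*f(x) = 5.09*11.22 = 57.1098
Total = 57.1098 - 6.1172 = 50.9926


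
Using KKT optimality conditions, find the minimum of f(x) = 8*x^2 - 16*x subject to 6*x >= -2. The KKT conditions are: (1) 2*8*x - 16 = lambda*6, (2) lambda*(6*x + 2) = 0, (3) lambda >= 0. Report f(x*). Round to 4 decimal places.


Step 1: Try lambda = 0 (constraint inactive).
Stationarity: 2*8*x - 16 = 0
x* = 16/(2*8) = 1.0
Check constraint: 6*1.0 = 6.0 >= -2 -- satisfied.
Step 2: Compute optimal value.
f(x*) = 8*1.0^2 - 16*1.0 = -8.0


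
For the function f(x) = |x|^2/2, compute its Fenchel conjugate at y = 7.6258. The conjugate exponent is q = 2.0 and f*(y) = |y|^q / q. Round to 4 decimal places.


The conjugate exponent q satisfies 1/p + 1/q = 1.
p = 2, so q = 2/(2 - 1) = 2.0
|y|^q = 7.6258^2.0 = 58.1528
f*(7.6258) = 58.1528 / 2.0 = 29.0764


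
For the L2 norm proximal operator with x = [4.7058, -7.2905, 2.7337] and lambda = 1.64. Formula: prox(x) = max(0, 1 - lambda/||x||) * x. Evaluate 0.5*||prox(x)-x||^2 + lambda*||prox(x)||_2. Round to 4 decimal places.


Step 1: Compute ||x||.
||x|| = 9.0978
Step 2: Compute scaling factor.
scale = max(0, 1 - 1.64/9.0978) = 0.8197
Step 3: prox(x) = [3.8575, -5.9763, 2.2409]
||prox(x)|| = 7.4578
Step 4: Proximal objective.
0.5*||prox-x||^2 = 1.3448
lambda*||prox|| = 12.2308
Total = 13.5755


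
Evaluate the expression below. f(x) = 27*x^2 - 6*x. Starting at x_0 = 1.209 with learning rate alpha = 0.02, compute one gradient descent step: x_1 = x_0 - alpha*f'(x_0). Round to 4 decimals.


We compute the gradient at x_0 and apply the update.
f'(x) = 54*x - 6
f'(1.209) = 54*1.209 - 6 = 59.286
x_1 = 1.209 - 0.02*59.286 = 0.0233


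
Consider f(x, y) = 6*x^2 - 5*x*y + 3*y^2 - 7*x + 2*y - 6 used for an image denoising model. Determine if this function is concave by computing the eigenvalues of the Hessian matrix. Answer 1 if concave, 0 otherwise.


The Hessian of f(x,y) = 6*x^2 - 5*x*y + 3*y^2 - 7*x + 2*y - 6 is:
H = [[12, -5], [-5, 6]]
Trace = 12 + 6 = 18
Determinant = 12*6 - (-5)^2 = 47
Discriminant = (18)^2 - 4*47 = 136.0
Eigenvalues: lambda_1 = 3.169, lambda_2 = 14.831
The function is not concave.

0


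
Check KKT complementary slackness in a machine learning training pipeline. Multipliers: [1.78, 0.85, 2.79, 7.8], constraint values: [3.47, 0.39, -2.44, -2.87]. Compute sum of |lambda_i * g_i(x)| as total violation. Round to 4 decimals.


KKT complementary slackness check:
lambda_1 * g_1 = 1.78 * 3.47 = 6.1766
lambda_2 * g_2 = 0.85 * 0.39 = 0.3315
lambda_3 * g_3 = 2.79 * -2.44 = -6.8076
lambda_4 * g_4 = 7.8 * -2.87 = -22.386
Total violation = 6.1766 + 0.3315 + 6.8076 + 22.386 = 35.7017


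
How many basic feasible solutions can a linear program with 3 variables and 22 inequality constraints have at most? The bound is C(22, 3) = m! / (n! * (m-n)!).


Each vertex corresponds to some choice of n active constraints out of m, so the number of vertices is at most C(m, n) = m! / (n!(m-n)!).
m = 22, n = 3
Numerator: 22 * 21 * 20
Denominator: 3! = 6
C(22, 3) = 1540


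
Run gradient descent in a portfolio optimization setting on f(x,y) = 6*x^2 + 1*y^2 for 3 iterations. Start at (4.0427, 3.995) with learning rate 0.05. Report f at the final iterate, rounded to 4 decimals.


Gradient descent on f(x,y) = 6*x^2 + 1*y^2.
Starting point: (4.0427, 3.995), alpha = 0.05
Step 1: grad_x = 2*6*4.0427 = 48.5124, grad_y = 2*1*3.995 = 7.99
  x_1 = 4.0427 - 0.05*48.5124 = 1.6171
  y_1 = 3.995 - 0.05*7.99 = 3.5955
Step 2: grad_x = 2*6*1.6171 = 19.405, grad_y = 2*1*3.5955 = 7.191
  x_2 = 1.6171 - 0.05*19.405 = 0.6468
  y_2 = 3.5955 - 0.05*7.191 = 3.236
Step 3: grad_x = 2*6*0.6468 = 7.762, grad_y = 2*1*3.236 = 6.4719
  x_3 = 0.6468 - 0.05*7.762 = 0.2587
  y_3 = 3.236 - 0.05*6.4719 = 2.9124
f(0.2587, 2.9124) = 6*0.2587^2 + 1*2.9124^2 = 8.8835


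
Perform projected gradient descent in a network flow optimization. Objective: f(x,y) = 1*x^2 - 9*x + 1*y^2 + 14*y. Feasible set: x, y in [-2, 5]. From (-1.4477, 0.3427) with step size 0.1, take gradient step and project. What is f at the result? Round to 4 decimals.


Step 1: Compute gradient at (-1.4477, 0.3427).
grad_x = 2*1*-1.4477 - 9 = -11.8954
grad_y = 2*1*0.3427 + 14 = 14.6854
Step 2: Gradient step.
x_raw = -1.4477 - 0.1*-11.8954 = -0.2582
y_raw = 0.3427 - 0.1*14.6854 = -1.1258
Step 3: Project onto [-2, 5].
x_proj = clip(-0.2582) = -0.2582
y_proj = clip(-1.1258) = -1.1258
Step 4: Evaluate f.
f(-0.2582, -1.1258) = -12.1042


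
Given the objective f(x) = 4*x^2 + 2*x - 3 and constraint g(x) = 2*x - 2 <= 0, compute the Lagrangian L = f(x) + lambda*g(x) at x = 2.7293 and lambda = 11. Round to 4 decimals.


Step 1: Evaluate f(x).
f(2.7293) = 4*2.7293^2 + 2*2.7293 - 3 = 32.2549
Step 2: Evaluate g(x).
g(2.7293) = 2*2.7293 - 2 = 3.4586
Step 3: Compute Lagrangian.
L = 32.2549 + 11*3.4586 = 70.2995


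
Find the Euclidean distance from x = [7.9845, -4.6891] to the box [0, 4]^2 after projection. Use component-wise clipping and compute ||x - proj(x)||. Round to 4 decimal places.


Project each component onto [0, 4].
clip(7.9845) = 4.0, clip(-4.6891) = 0.0
Projection = [4.0, 0.0]
Squared diffs: [15.8762, 21.9877]
Distance = sqrt(37.8639) = 6.1534


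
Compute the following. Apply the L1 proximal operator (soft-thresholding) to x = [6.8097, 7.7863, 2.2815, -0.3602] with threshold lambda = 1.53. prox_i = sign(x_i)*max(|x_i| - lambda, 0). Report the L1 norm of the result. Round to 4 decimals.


Soft-thresholding with lambda = 1.53:
prox(6.8097) = sign(6.8097)*max(|6.8097| - 1.53, 0) = 5.2797
prox(7.7863) = sign(7.7863)*max(|7.7863| - 1.53, 0) = 6.2563
prox(2.2815) = sign(2.2815)*max(|2.2815| - 1.53, 0) = 0.7515
prox(-0.3602) = sign(-0.3602)*max(|-0.3602| - 1.53, 0) = 0.0
prox(x) = [5.2797, 6.2563, 0.7515, 0.0]
||prox(x)||_1 = 5.2797 + 6.2563 + 0.7515 + 0.0 = 12.2875


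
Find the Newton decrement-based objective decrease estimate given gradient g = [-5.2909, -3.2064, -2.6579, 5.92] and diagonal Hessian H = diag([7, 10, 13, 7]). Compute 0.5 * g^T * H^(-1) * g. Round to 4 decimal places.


Step 1: H is diagonal, so H^(-1) * g = [-0.7558, -0.3206, -0.2045, 0.8457].
Step 2: g^T H^(-1) g = sum_i g_i^2 / H_ii
  = (-5.2909)^2/7 + (-3.2064)^2/10 + (-2.6579)^2/13 + (5.92)^2/7
  = 3.9991 + 1.0281 + 0.5434 + 5.0066 = 10.5772
Step 3: Objective decrease = 0.5 * g^T H^(-1) g = 5.2886


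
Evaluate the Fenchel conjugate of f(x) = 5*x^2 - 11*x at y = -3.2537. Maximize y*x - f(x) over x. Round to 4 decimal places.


f*(y) = sup_x {y*x - a*x^2 - b*x} = sup_x {(y-b)*x - a*x^2}
FOC: (y - b) - 2a*x = 0 => x* = (y - b)/(2a)
x* = (-3.2537 + 11)/(2*5) = 0.7746
f*(-3.2537) = (y-b)^2/(4a) = (-3.2537 + 11)^2/(4*5)
= 60.0052/20 = 3.0003


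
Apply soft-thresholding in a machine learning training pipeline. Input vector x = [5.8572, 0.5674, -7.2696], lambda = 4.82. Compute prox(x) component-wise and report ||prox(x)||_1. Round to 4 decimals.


Soft-thresholding with lambda = 4.82:
prox(5.8572) = sign(5.8572)*max(|5.8572| - 4.82, 0) = 1.0372
prox(0.5674) = sign(0.5674)*max(|0.5674| - 4.82, 0) = 0.0
prox(-7.2696) = sign(-7.2696)*max(|-7.2696| - 4.82, 0) = -2.4496
prox(x) = [1.0372, 0.0, -2.4496]
||prox(x)||_1 = 1.0372 + 0.0 + 2.4496 = 3.4868


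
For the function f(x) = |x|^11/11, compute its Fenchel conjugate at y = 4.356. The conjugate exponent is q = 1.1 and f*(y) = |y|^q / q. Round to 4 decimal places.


The conjugate exponent q satisfies 1/p + 1/q = 1.
p = 11, so q = 11/(11 - 1) = 1.1
|y|^q = 4.356^1.1 = 5.0466
f*(4.356) = 5.0466 / 1.1 = 4.5878


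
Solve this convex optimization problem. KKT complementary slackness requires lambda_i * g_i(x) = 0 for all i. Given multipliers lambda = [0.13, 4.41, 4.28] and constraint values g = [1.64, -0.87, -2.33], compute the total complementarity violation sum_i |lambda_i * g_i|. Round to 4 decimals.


KKT complementary slackness check:
lambda_1 * g_1 = 0.13 * 1.64 = 0.2132
lambda_2 * g_2 = 4.41 * -0.87 = -3.8367
lambda_3 * g_3 = 4.28 * -2.33 = -9.9724
Total violation = 0.2132 + 3.8367 + 9.9724 = 14.0223


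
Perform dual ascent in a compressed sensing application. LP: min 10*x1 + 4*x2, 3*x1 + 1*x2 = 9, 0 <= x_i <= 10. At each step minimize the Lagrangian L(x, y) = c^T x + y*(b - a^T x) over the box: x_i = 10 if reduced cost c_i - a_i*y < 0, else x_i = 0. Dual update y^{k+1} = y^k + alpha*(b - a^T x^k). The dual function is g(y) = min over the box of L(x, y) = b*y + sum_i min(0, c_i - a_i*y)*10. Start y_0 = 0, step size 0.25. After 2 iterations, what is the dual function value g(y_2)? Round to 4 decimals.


Dual ascent for LP: min 10*x1 + 4*x2, 3*x1 + 1*x2 = 9, 0 <= x_i <= 10
Step 1: y^k = 0.0, reduced costs: (10.0, 4.0)
  x^k = (0.0, 0.0), subgradient = b - a^T x = 9.0
  y^{k+1} = 0.0 + 0.25*9.0 = 2.25
Step 2: y^k = 2.25, reduced costs: (3.25, 1.75)
  x^k = (0.0, 0.0), subgradient = b - a^T x = 9.0
  y^{k+1} = 2.25 + 0.25*9.0 = 4.5
Dual objective at y_2 = 4.5: reduced costs (-3.5, -0.5), box minimizer x = (10.0, 10.0)
g(y_2) = b*y + (c1 - a1*y)*x1 + (c2 - a2*y)*x2 = 9*4.5 + (-3.5)*10.0 + (-0.5)*10.0 = 40.5 - 35.0 - 5.0 = 0.5


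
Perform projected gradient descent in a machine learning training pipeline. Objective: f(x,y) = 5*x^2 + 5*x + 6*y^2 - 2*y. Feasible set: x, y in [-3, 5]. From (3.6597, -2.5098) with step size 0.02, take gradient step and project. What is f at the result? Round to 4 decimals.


Step 1: Compute gradient at (3.6597, -2.5098).
grad_x = 2*5*3.6597 + 5 = 41.597
grad_y = 2*6*-2.5098 - 2 = -32.1176
Step 2: Gradient step.
x_raw = 3.6597 - 0.02*41.597 = 2.8278
y_raw = -2.5098 - 0.02*-32.1176 = -1.8674
Step 3: Project onto [-3, 5].
x_proj = clip(2.8278) = 2.8278
y_proj = clip(-1.8674) = -1.8674
Step 4: Evaluate f.
f(2.8278, -1.8674) = 78.779


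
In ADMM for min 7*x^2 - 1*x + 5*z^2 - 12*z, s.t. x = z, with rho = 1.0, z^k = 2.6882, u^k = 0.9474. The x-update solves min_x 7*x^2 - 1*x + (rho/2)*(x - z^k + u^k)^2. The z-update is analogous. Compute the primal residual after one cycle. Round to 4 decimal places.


ADMM iteration with rho = 1.0, z^k = 2.6882, u^k = 0.9474
Step 1: x-update.
Minimize 7*x^2 - 1*x + (1.0/2)*(x - 2.6882 + 0.9474)^2
FOC: (2*7 + 1.0)*x = 1 + 1.0*(2.6882 - 0.9474)
x^{k+1} = 0.1827
Step 2: z-update.
Minimize 5*z^2 - 12*z + (1.0/2)*(0.1827 - z + 0.9474)^2
FOC: (2*5 + 1.0)*z = 12 + 1.0*(0.1827 + 0.9474)
z^{k+1} = 1.1936
Step 3: u-update.
u^{k+1} = 0.9474 + 0.1827 - 1.1936 = -0.0635
Step 4: Primal residual = |0.1827 - 1.1936| = 1.0109


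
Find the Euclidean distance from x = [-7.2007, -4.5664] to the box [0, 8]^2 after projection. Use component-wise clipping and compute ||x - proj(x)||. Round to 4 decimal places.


Project each component onto [0, 8].
clip(-7.2007) = 0.0, clip(-4.5664) = 0.0
Projection = [0.0, 0.0]
Squared diffs: [51.8501, 20.852]
Distance = sqrt(72.7021) = 8.5266


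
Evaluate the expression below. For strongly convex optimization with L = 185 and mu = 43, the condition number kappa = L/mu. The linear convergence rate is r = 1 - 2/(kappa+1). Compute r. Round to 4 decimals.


Step 1: Compute the condition number.
kappa = L/mu = 185/43 = 4.3023
Step 2: Compute the convergence rate.
r = 1 - 2/(kappa + 1) = 1 - 2*mu/(L + mu) = (L - mu)/(L + mu) = 142/228 = 0.6228


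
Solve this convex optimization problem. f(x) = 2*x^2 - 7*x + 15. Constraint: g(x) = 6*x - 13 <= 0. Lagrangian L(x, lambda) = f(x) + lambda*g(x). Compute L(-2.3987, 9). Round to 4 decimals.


Step 1: Evaluate f(x).
f(-2.3987) = 2*(-2.3987)^2 - 7*(-2.3987) + 15 = 43.2984
Step 2: Evaluate g(x).
g(-2.3987) = 6*-2.3987 - 13 = -27.3922
Step 3: Compute Lagrangian.
L = 43.2984 + 9*-27.3922 = -203.2314


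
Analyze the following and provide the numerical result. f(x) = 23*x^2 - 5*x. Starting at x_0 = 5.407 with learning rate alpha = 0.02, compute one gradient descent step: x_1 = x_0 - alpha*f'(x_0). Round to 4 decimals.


We compute the gradient at x_0 and apply the update.
f'(x) = 46*x - 5
f'(5.407) = 46*5.407 - 5 = 243.722
x_1 = 5.407 - 0.02*243.722 = 0.5326


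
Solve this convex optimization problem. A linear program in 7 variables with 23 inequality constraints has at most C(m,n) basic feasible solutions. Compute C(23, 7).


Each vertex corresponds to some choice of n active constraints out of m, so the number of vertices is at most C(m, n) = m! / (n!(m-n)!).
m = 23, n = 7
Numerator: 23 * 22 * 21 * 20 * 19 * 18 * 17
Denominator: 7! = 5040
C(23, 7) = 245157


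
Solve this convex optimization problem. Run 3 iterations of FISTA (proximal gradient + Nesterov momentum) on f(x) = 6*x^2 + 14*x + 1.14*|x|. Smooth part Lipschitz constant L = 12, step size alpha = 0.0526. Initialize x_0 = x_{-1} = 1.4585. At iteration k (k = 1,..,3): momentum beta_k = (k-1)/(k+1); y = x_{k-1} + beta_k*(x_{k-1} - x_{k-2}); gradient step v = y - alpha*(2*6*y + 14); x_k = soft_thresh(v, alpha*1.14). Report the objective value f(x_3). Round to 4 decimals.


FISTA on f(x) = 6*x^2 + 14*x + 1.14*|x|
L = 12, alpha = 0.0526
Iteration 1: beta = 0.0, y = 1.4585 + 0.0*(1.4585 - 1.4585) = 1.4585
  grad(y) = 31.502, v = y - alpha*grad = -0.1985
  prox(v) = soft_thresh(-0.1985, 0.06) = -0.1385
Iteration 2: beta = 0.3333, y = -0.1385 + 0.3333*(-0.1385 - 1.4585) = -0.6709
  grad(y) = 5.9493, v = y - alpha*grad = -0.9838
  prox(v) = soft_thresh(-0.9838, 0.06) = -0.9239
Iteration 3: beta = 0.5, y = -0.9239 + 0.5*(-0.9239 + 0.1385) = -1.3165
  grad(y) = -1.7982, v = y - alpha*grad = -1.2219
  prox(v) = soft_thresh(-1.2219, 0.06) = -1.162
f(x_3) = 6*(-1.162)^2 + 14*(-1.162) + 1.14*|-1.162| = -6.8419


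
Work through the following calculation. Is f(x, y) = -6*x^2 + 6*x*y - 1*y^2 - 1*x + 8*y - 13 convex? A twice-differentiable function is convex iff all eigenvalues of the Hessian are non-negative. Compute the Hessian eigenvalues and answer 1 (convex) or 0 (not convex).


The Hessian of f(x,y) = -6*x^2 + 6*x*y - 1*y^2 - 1*x + 8*y - 13 is:
H = [[-12, 6], [6, -2]]
Trace = -12 - 2 = -14
Determinant = -12*-2 - (6)^2 = -12
Discriminant = (-14)^2 - 4*-12 = 244.0
Eigenvalues: lambda_1 = -14.8102, lambda_2 = 0.8102
The function is not convex.

0


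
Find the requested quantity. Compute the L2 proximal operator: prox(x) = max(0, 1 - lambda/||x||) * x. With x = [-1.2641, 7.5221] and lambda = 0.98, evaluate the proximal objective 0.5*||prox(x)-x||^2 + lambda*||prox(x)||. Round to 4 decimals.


Step 1: Compute ||x||.
||x|| = 7.6276
Step 2: Compute scaling factor.
scale = max(0, 1 - 0.98/7.6276) = 0.8715
Step 3: prox(x) = [-1.1017, 6.5557]
||prox(x)|| = 6.6476
Step 4: Proximal objective.
0.5*||prox-x||^2 = 0.4802
lambda*||prox|| = 6.5146
Total = 6.9948


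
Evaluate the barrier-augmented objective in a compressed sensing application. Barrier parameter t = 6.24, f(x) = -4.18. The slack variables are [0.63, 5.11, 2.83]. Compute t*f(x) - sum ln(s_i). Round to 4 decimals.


Step 1: Compute log-barrier.
ln values: [-0.462, 1.6312, 1.0403]
phi = -(-0.462 + 1.6312 + 1.0403) = -2.2094
Step 2: Compute augmented objective.
t*f(x) = 6.24*-4.18 = -26.0832
Total = -26.0832 - 2.2094 = -28.2926


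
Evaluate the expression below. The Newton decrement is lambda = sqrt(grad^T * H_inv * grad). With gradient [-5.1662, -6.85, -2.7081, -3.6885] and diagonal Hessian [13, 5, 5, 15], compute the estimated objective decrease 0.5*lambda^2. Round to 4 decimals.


Step 1: H is diagonal, so H^(-1) * g = [-0.3974, -1.37, -0.5416, -0.2459].
Step 2: g^T H^(-1) g = sum_i g_i^2 / H_ii
  = (-5.1662)^2/13 + (-6.85)^2/5 + (-2.7081)^2/5 + (-3.6885)^2/15
  = 2.053 + 9.3845 + 1.4668 + 0.907 = 13.8113
Step 3: Objective decrease = 0.5 * g^T H^(-1) g = 6.9057


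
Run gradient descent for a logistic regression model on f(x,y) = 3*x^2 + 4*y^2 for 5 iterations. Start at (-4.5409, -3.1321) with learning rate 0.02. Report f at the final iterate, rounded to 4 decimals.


Gradient descent on f(x,y) = 3*x^2 + 4*y^2.
Starting point: (-4.5409, -3.1321), alpha = 0.02
Step 1: grad_x = 2*3*-4.5409 = -27.2454, grad_y = 2*4*-3.1321 = -25.0568
  x_1 = -4.5409 - 0.02*-27.2454 = -3.996
  y_1 = -3.1321 - 0.02*-25.0568 = -2.631
Step 2: grad_x = 2*3*-3.996 = -23.976, grad_y = 2*4*-2.631 = -21.0477
  x_2 = -3.996 - 0.02*-23.976 = -3.5165
  y_2 = -2.631 - 0.02*-21.0477 = -2.21
Step 3: grad_x = 2*3*-3.5165 = -21.0988, grad_y = 2*4*-2.21 = -17.6801
  x_3 = -3.5165 - 0.02*-21.0988 = -3.0945
  y_3 = -2.21 - 0.02*-17.6801 = -1.8564
Step 4: grad_x = 2*3*-3.0945 = -18.567, grad_y = 2*4*-1.8564 = -14.8513
  x_4 = -3.0945 - 0.02*-18.567 = -2.7232
  y_4 = -1.8564 - 0.02*-14.8513 = -1.5594
Step 5: grad_x = 2*3*-2.7232 = -16.3389, grad_y = 2*4*-1.5594 = -12.4751
  x_5 = -2.7232 - 0.02*-16.3389 = -2.3964
  y_5 = -1.5594 - 0.02*-12.4751 = -1.3099
f(-2.3964, -1.3099) = 3*(-2.3964)^2 + 4*(-1.3099)^2 = 24.091


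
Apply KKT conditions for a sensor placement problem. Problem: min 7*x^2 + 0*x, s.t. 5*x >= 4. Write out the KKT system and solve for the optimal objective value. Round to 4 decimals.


Step 1: Try lambda = 0 (constraint inactive).
x_unc = 0/(2*7) = 0.0
Check: 5*0.0 = 0.0 < 4 -- violated!
Step 2: Constraint must be active: 5*x = 4
x* = 4/5 = 0.8
lambda = (2*7*0.8 + 0)/5 = 2.24
Step 3: Compute optimal value.
f(x*) = 7*0.8^2 + 0*0.8 = 4.48


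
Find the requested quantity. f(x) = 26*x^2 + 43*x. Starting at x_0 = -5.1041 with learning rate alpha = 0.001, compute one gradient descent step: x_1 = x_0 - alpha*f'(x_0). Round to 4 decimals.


We compute the gradient at x_0 and apply the update.
f'(x) = 52*x + 43
f'(-5.1041) = 52*-5.1041 + 43 = -222.4132
x_1 = -5.1041 - 0.001*-222.4132 = -4.8817


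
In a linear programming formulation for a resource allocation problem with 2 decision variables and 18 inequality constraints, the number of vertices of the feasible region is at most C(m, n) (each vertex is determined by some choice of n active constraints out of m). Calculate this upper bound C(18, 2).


Each vertex corresponds to some choice of n active constraints out of m, so the number of vertices is at most C(m, n) = m! / (n!(m-n)!).
m = 18, n = 2
Numerator: 18 * 17
Denominator: 2! = 2
C(18, 2) = 153


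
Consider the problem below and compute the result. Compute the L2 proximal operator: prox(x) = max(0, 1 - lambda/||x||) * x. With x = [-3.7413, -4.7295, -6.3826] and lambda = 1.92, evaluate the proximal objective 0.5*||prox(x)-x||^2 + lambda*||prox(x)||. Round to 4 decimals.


Step 1: Compute ||x||.
||x|| = 8.7808
Step 2: Compute scaling factor.
scale = max(0, 1 - 1.92/8.7808) = 0.7813
Step 3: prox(x) = [-2.9232, -3.6954, -4.987]
||prox(x)|| = 6.8608
Step 4: Proximal objective.
0.5*||prox-x||^2 = 1.8432
lambda*||prox|| = 13.1727
Total = 15.016


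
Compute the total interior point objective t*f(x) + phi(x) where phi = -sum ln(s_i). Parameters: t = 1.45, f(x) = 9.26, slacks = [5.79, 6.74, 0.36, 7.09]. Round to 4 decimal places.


Step 1: Compute log-barrier.
ln values: [1.7561, 1.9081, -1.0217, 1.9587]
phi = -(1.7561 + 1.9081 - 1.0217 + 1.9587) = -4.6012
Step 2: Compute augmented objective.
t*f(x) = 1.45*9.26 = 13.427
Total = 13.427 - 4.6012 = 8.8258


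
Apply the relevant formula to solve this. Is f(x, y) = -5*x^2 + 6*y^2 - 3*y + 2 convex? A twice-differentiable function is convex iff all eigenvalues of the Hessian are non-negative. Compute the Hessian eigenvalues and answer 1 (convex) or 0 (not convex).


The Hessian of f(x,y) = -5*x^2 + 6*y^2 - 3*y + 2 is:
H = [[-10, 0], [0, 12]]
Trace = -10 + 12 = 2
Determinant = -10*12 - (0)^2 = -120
Discriminant = (2)^2 - 4*-120 = 484.0
Eigenvalues: lambda_1 = -10.0, lambda_2 = 12.0
The function is not convex.

0


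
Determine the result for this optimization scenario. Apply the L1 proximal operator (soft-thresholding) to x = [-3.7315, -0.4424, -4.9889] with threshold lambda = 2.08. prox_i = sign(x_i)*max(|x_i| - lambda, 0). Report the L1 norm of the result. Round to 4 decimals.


Soft-thresholding with lambda = 2.08:
prox(-3.7315) = sign(-3.7315)*max(|-3.7315| - 2.08, 0) = -1.6515
prox(-0.4424) = sign(-0.4424)*max(|-0.4424| - 2.08, 0) = 0.0
prox(-4.9889) = sign(-4.9889)*max(|-4.9889| - 2.08, 0) = -2.9089
prox(x) = [-1.6515, 0.0, -2.9089]
||prox(x)||_1 = 1.6515 + 0.0 + 2.9089 = 4.5604


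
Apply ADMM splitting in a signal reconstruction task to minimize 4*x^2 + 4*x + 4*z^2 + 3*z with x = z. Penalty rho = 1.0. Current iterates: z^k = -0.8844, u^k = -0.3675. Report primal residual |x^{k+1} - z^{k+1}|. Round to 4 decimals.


ADMM iteration with rho = 1.0, z^k = -0.8844, u^k = -0.3675
Step 1: x-update.
Minimize 4*x^2 + 4*x + (1.0/2)*(x + 0.8844 - 0.3675)^2
FOC: (2*4 + 1.0)*x = -4 + 1.0*(-0.8844 + 0.3675)
x^{k+1} = -0.5019
Step 2: z-update.
Minimize 4*z^2 + 3*z + (1.0/2)*(-0.5019 - z - 0.3675)^2
FOC: (2*4 + 1.0)*z = -3 + 1.0*(-0.5019 - 0.3675)
z^{k+1} = -0.4299
Step 3: u-update.
u^{k+1} = -0.3675 - 0.5019 + 0.4299 = -0.4394
Step 4: Primal residual = |-0.5019 + 0.4299| = 0.0719


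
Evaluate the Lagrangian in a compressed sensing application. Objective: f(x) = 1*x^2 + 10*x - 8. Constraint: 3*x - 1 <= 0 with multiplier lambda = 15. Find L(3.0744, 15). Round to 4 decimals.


Step 1: Evaluate f(x).
f(3.0744) = 1*3.0744^2 + 10*3.0744 - 8 = 32.1959
Step 2: Evaluate g(x).
g(3.0744) = 3*3.0744 - 1 = 8.2232
Step 3: Compute Lagrangian.
L = 32.1959 + 15*8.2232 = 155.5439


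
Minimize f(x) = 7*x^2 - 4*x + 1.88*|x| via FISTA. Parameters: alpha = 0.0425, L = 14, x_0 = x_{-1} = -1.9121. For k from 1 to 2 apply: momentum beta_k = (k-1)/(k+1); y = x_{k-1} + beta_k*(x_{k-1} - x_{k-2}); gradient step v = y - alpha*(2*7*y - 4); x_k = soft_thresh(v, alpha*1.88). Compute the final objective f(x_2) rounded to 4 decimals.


FISTA on f(x) = 7*x^2 - 4*x + 1.88*|x|
L = 14, alpha = 0.0425
Iteration 1: beta = 0.0, y = -1.9121 + 0.0*(-1.9121 + 1.9121) = -1.9121
  grad(y) = -30.7694, v = y - alpha*grad = -0.6044
  prox(v) = soft_thresh(-0.6044, 0.0799) = -0.5245
Iteration 2: beta = 0.3333, y = -0.5245 + 0.3333*(-0.5245 + 1.9121) = -0.062
  grad(y) = -4.8675, v = y - alpha*grad = 0.1449
  prox(v) = soft_thresh(0.1449, 0.0799) = 0.065
f(x_2) = 7*0.065^2 - 4*0.065 + 1.88*|0.065| = -0.1082


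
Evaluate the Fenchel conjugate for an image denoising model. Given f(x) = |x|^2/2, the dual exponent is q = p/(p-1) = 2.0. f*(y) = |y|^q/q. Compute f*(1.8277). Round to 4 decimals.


The conjugate exponent q satisfies 1/p + 1/q = 1.
p = 2, so q = 2/(2 - 1) = 2.0
|y|^q = 1.8277^2.0 = 3.3405
f*(1.8277) = 3.3405 / 2.0 = 1.6702


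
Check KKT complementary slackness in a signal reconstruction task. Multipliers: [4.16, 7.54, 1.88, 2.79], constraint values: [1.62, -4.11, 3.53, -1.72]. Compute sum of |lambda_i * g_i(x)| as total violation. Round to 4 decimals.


KKT complementary slackness check:
lambda_1 * g_1 = 4.16 * 1.62 = 6.7392
lambda_2 * g_2 = 7.54 * -4.11 = -30.9894
lambda_3 * g_3 = 1.88 * 3.53 = 6.6364
lambda_4 * g_4 = 2.79 * -1.72 = -4.7988
Total violation = 6.7392 + 30.9894 + 6.6364 + 4.7988 = 49.1638


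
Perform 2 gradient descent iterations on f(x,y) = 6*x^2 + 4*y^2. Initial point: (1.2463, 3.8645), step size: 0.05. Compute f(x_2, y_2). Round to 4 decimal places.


Gradient descent on f(x,y) = 6*x^2 + 4*y^2.
Starting point: (1.2463, 3.8645), alpha = 0.05
Step 1: grad_x = 2*6*1.2463 = 14.9556, grad_y = 2*4*3.8645 = 30.916
  x_1 = 1.2463 - 0.05*14.9556 = 0.4985
  y_1 = 3.8645 - 0.05*30.916 = 2.3187
Step 2: grad_x = 2*6*0.4985 = 5.9822, grad_y = 2*4*2.3187 = 18.5496
  x_2 = 0.4985 - 0.05*5.9822 = 0.1994
  y_2 = 2.3187 - 0.05*18.5496 = 1.3912
f(0.1994, 1.3912) = 6*0.1994^2 + 4*1.3912^2 = 7.9806


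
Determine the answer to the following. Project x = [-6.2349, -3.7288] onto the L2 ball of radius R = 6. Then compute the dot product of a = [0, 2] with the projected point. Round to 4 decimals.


Step 1: Compute ||x|| (intermediates to 6 decimals).
||x|| = sqrt((-6.2349)^2 + (-3.7288)^2) = 7.264842
Step 2: Project.
Since ||x|| > R, scale = R/||x|| = 6/7.264842 = 0.825895, proj(x) = scale * x
proj(x) = [-5.149373, -3.079597]
Step 3: Dot product.
a^T * proj(x) = 0*(-5.149373) + 2*(-3.079597) = -6.1592


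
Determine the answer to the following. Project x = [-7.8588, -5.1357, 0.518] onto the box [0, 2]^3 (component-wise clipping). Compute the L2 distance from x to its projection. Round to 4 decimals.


Project each component onto [0, 2].
clip(-7.8588) = 0.0, clip(-5.1357) = 0.0, clip(0.518) = 0.518
Projection = [0.0, 0.0, 0.518]
Squared diffs: [61.7607, 26.3754, 0.0]
Distance = sqrt(88.1361) = 9.3881


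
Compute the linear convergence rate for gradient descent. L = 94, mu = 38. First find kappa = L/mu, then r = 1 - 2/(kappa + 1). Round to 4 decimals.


Step 1: Compute the condition number.
kappa = L/mu = 94/38 = 2.4737
Step 2: Compute the convergence rate.
r = 1 - 2/(kappa + 1) = 1 - 2*mu/(L + mu) = (L - mu)/(L + mu) = 56/132 = 0.4242


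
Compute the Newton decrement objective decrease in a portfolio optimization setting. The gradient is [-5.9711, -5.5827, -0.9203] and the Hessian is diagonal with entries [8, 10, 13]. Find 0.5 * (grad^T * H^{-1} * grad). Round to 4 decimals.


Step 1: H is diagonal, so H^(-1) * g = [-0.7464, -0.5583, -0.0708].
Step 2: g^T H^(-1) g = sum_i g_i^2 / H_ii
  = (-5.9711)^2/8 + (-5.5827)^2/10 + (-0.9203)^2/13
  = 4.4568 + 3.1167 + 0.0652 = 7.6386
Step 3: Objective decrease = 0.5 * g^T H^(-1) g = 3.8193
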